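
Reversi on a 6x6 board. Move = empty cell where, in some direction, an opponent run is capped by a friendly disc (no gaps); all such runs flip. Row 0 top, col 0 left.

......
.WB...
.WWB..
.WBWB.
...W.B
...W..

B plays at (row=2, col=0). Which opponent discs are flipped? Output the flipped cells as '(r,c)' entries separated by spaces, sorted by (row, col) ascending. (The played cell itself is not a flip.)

Dir NW: edge -> no flip
Dir N: first cell '.' (not opp) -> no flip
Dir NE: opp run (1,1), next='.' -> no flip
Dir W: edge -> no flip
Dir E: opp run (2,1) (2,2) capped by B -> flip
Dir SW: edge -> no flip
Dir S: first cell '.' (not opp) -> no flip
Dir SE: opp run (3,1), next='.' -> no flip

Answer: (2,1) (2,2)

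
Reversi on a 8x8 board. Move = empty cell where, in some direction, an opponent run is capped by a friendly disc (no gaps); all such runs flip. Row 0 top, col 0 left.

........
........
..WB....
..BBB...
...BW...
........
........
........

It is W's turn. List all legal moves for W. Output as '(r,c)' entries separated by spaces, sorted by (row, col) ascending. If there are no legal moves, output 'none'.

(1,2): no bracket -> illegal
(1,3): no bracket -> illegal
(1,4): no bracket -> illegal
(2,1): no bracket -> illegal
(2,4): flips 2 -> legal
(2,5): no bracket -> illegal
(3,1): no bracket -> illegal
(3,5): no bracket -> illegal
(4,1): no bracket -> illegal
(4,2): flips 2 -> legal
(4,5): no bracket -> illegal
(5,2): no bracket -> illegal
(5,3): no bracket -> illegal
(5,4): no bracket -> illegal

Answer: (2,4) (4,2)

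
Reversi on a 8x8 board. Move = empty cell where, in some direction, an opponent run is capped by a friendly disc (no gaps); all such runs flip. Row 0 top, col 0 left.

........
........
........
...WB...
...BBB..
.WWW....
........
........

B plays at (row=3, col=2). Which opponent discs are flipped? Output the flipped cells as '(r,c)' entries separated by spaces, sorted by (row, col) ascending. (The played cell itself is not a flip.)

Dir NW: first cell '.' (not opp) -> no flip
Dir N: first cell '.' (not opp) -> no flip
Dir NE: first cell '.' (not opp) -> no flip
Dir W: first cell '.' (not opp) -> no flip
Dir E: opp run (3,3) capped by B -> flip
Dir SW: first cell '.' (not opp) -> no flip
Dir S: first cell '.' (not opp) -> no flip
Dir SE: first cell 'B' (not opp) -> no flip

Answer: (3,3)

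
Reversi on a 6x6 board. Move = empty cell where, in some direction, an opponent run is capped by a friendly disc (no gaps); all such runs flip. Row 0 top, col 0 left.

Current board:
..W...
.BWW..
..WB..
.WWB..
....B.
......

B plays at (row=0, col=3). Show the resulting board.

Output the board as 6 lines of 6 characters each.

Answer: ..WB..
.BWB..
..WB..
.WWB..
....B.
......

Derivation:
Place B at (0,3); scan 8 dirs for brackets.
Dir NW: edge -> no flip
Dir N: edge -> no flip
Dir NE: edge -> no flip
Dir W: opp run (0,2), next='.' -> no flip
Dir E: first cell '.' (not opp) -> no flip
Dir SW: opp run (1,2), next='.' -> no flip
Dir S: opp run (1,3) capped by B -> flip
Dir SE: first cell '.' (not opp) -> no flip
All flips: (1,3)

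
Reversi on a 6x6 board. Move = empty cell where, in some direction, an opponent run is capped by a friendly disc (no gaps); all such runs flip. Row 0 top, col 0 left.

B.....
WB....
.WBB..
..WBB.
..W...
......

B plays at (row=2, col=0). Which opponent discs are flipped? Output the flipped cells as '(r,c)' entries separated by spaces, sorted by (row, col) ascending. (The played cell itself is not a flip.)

Answer: (1,0) (2,1)

Derivation:
Dir NW: edge -> no flip
Dir N: opp run (1,0) capped by B -> flip
Dir NE: first cell 'B' (not opp) -> no flip
Dir W: edge -> no flip
Dir E: opp run (2,1) capped by B -> flip
Dir SW: edge -> no flip
Dir S: first cell '.' (not opp) -> no flip
Dir SE: first cell '.' (not opp) -> no flip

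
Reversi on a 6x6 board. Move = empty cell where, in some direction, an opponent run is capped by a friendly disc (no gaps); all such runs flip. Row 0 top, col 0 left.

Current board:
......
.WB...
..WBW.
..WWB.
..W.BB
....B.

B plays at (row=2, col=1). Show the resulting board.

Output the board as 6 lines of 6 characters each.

Answer: ......
.WB...
.BBBW.
..WWB.
..W.BB
....B.

Derivation:
Place B at (2,1); scan 8 dirs for brackets.
Dir NW: first cell '.' (not opp) -> no flip
Dir N: opp run (1,1), next='.' -> no flip
Dir NE: first cell 'B' (not opp) -> no flip
Dir W: first cell '.' (not opp) -> no flip
Dir E: opp run (2,2) capped by B -> flip
Dir SW: first cell '.' (not opp) -> no flip
Dir S: first cell '.' (not opp) -> no flip
Dir SE: opp run (3,2), next='.' -> no flip
All flips: (2,2)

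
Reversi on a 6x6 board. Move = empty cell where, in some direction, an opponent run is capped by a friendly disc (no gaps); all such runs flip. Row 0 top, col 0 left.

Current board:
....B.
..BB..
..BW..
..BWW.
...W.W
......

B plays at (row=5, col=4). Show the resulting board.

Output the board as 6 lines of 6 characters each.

Answer: ....B.
..BB..
..BW..
..BWW.
...B.W
....B.

Derivation:
Place B at (5,4); scan 8 dirs for brackets.
Dir NW: opp run (4,3) capped by B -> flip
Dir N: first cell '.' (not opp) -> no flip
Dir NE: opp run (4,5), next=edge -> no flip
Dir W: first cell '.' (not opp) -> no flip
Dir E: first cell '.' (not opp) -> no flip
Dir SW: edge -> no flip
Dir S: edge -> no flip
Dir SE: edge -> no flip
All flips: (4,3)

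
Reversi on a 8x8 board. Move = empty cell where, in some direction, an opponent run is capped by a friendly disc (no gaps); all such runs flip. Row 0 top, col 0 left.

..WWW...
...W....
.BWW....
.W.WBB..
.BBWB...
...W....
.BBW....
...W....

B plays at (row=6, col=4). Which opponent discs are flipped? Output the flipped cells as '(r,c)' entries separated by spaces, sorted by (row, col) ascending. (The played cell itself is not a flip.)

Dir NW: opp run (5,3) capped by B -> flip
Dir N: first cell '.' (not opp) -> no flip
Dir NE: first cell '.' (not opp) -> no flip
Dir W: opp run (6,3) capped by B -> flip
Dir E: first cell '.' (not opp) -> no flip
Dir SW: opp run (7,3), next=edge -> no flip
Dir S: first cell '.' (not opp) -> no flip
Dir SE: first cell '.' (not opp) -> no flip

Answer: (5,3) (6,3)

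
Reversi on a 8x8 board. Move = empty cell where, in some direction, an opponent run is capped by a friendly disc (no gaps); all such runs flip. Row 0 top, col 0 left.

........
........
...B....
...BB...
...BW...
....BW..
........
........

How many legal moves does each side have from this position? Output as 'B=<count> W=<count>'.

Answer: B=3 W=5

Derivation:
-- B to move --
(3,5): no bracket -> illegal
(4,5): flips 1 -> legal
(4,6): no bracket -> illegal
(5,3): no bracket -> illegal
(5,6): flips 1 -> legal
(6,4): no bracket -> illegal
(6,5): no bracket -> illegal
(6,6): flips 2 -> legal
B mobility = 3
-- W to move --
(1,2): no bracket -> illegal
(1,3): no bracket -> illegal
(1,4): no bracket -> illegal
(2,2): flips 1 -> legal
(2,4): flips 1 -> legal
(2,5): no bracket -> illegal
(3,2): no bracket -> illegal
(3,5): no bracket -> illegal
(4,2): flips 1 -> legal
(4,5): no bracket -> illegal
(5,2): no bracket -> illegal
(5,3): flips 1 -> legal
(6,3): no bracket -> illegal
(6,4): flips 1 -> legal
(6,5): no bracket -> illegal
W mobility = 5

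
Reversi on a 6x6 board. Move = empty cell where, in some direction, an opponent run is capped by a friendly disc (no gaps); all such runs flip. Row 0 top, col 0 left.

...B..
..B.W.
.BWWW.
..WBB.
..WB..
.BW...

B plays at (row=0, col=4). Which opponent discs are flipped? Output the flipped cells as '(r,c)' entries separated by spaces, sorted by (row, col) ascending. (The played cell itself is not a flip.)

Answer: (1,4) (2,4)

Derivation:
Dir NW: edge -> no flip
Dir N: edge -> no flip
Dir NE: edge -> no flip
Dir W: first cell 'B' (not opp) -> no flip
Dir E: first cell '.' (not opp) -> no flip
Dir SW: first cell '.' (not opp) -> no flip
Dir S: opp run (1,4) (2,4) capped by B -> flip
Dir SE: first cell '.' (not opp) -> no flip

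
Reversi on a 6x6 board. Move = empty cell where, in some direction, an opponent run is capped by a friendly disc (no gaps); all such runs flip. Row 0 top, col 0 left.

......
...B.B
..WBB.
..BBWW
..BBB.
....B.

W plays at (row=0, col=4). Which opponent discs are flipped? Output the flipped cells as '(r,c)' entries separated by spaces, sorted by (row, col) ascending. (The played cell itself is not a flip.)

Dir NW: edge -> no flip
Dir N: edge -> no flip
Dir NE: edge -> no flip
Dir W: first cell '.' (not opp) -> no flip
Dir E: first cell '.' (not opp) -> no flip
Dir SW: opp run (1,3) capped by W -> flip
Dir S: first cell '.' (not opp) -> no flip
Dir SE: opp run (1,5), next=edge -> no flip

Answer: (1,3)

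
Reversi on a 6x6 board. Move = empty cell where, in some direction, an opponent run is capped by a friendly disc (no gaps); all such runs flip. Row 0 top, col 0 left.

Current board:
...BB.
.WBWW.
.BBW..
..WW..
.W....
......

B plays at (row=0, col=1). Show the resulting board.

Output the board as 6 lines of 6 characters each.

Answer: .B.BB.
.BBWW.
.BBW..
..WW..
.W....
......

Derivation:
Place B at (0,1); scan 8 dirs for brackets.
Dir NW: edge -> no flip
Dir N: edge -> no flip
Dir NE: edge -> no flip
Dir W: first cell '.' (not opp) -> no flip
Dir E: first cell '.' (not opp) -> no flip
Dir SW: first cell '.' (not opp) -> no flip
Dir S: opp run (1,1) capped by B -> flip
Dir SE: first cell 'B' (not opp) -> no flip
All flips: (1,1)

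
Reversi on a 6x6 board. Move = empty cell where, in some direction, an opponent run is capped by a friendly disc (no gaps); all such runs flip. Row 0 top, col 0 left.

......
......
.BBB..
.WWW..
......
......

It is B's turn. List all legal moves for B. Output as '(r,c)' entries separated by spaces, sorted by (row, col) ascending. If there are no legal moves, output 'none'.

(2,0): no bracket -> illegal
(2,4): no bracket -> illegal
(3,0): no bracket -> illegal
(3,4): no bracket -> illegal
(4,0): flips 1 -> legal
(4,1): flips 2 -> legal
(4,2): flips 1 -> legal
(4,3): flips 2 -> legal
(4,4): flips 1 -> legal

Answer: (4,0) (4,1) (4,2) (4,3) (4,4)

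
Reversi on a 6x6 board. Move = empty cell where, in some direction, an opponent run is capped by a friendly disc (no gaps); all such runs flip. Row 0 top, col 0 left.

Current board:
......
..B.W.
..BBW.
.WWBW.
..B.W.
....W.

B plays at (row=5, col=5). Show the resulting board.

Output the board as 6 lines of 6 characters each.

Place B at (5,5); scan 8 dirs for brackets.
Dir NW: opp run (4,4) capped by B -> flip
Dir N: first cell '.' (not opp) -> no flip
Dir NE: edge -> no flip
Dir W: opp run (5,4), next='.' -> no flip
Dir E: edge -> no flip
Dir SW: edge -> no flip
Dir S: edge -> no flip
Dir SE: edge -> no flip
All flips: (4,4)

Answer: ......
..B.W.
..BBW.
.WWBW.
..B.B.
....WB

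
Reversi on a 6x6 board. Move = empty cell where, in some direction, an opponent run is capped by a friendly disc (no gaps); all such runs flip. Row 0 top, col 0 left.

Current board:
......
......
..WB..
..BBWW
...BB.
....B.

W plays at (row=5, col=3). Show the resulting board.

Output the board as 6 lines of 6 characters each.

Place W at (5,3); scan 8 dirs for brackets.
Dir NW: first cell '.' (not opp) -> no flip
Dir N: opp run (4,3) (3,3) (2,3), next='.' -> no flip
Dir NE: opp run (4,4) capped by W -> flip
Dir W: first cell '.' (not opp) -> no flip
Dir E: opp run (5,4), next='.' -> no flip
Dir SW: edge -> no flip
Dir S: edge -> no flip
Dir SE: edge -> no flip
All flips: (4,4)

Answer: ......
......
..WB..
..BBWW
...BW.
...WB.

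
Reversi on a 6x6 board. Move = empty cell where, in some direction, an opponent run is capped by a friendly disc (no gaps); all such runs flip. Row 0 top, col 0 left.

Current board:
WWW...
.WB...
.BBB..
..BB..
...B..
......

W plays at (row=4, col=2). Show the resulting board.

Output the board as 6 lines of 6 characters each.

Place W at (4,2); scan 8 dirs for brackets.
Dir NW: first cell '.' (not opp) -> no flip
Dir N: opp run (3,2) (2,2) (1,2) capped by W -> flip
Dir NE: opp run (3,3), next='.' -> no flip
Dir W: first cell '.' (not opp) -> no flip
Dir E: opp run (4,3), next='.' -> no flip
Dir SW: first cell '.' (not opp) -> no flip
Dir S: first cell '.' (not opp) -> no flip
Dir SE: first cell '.' (not opp) -> no flip
All flips: (1,2) (2,2) (3,2)

Answer: WWW...
.WW...
.BWB..
..WB..
..WB..
......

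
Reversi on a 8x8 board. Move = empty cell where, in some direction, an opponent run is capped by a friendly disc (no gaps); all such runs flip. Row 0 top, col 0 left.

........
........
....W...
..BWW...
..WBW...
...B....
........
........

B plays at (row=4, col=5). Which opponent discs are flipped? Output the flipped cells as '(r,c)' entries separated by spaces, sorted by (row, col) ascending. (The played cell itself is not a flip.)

Answer: (4,4)

Derivation:
Dir NW: opp run (3,4), next='.' -> no flip
Dir N: first cell '.' (not opp) -> no flip
Dir NE: first cell '.' (not opp) -> no flip
Dir W: opp run (4,4) capped by B -> flip
Dir E: first cell '.' (not opp) -> no flip
Dir SW: first cell '.' (not opp) -> no flip
Dir S: first cell '.' (not opp) -> no flip
Dir SE: first cell '.' (not opp) -> no flip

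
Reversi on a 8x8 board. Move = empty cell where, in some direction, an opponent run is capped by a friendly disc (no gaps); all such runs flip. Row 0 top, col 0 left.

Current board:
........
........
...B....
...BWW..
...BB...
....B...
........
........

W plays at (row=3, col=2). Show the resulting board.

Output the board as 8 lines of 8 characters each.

Answer: ........
........
...B....
..WWWW..
...BB...
....B...
........
........

Derivation:
Place W at (3,2); scan 8 dirs for brackets.
Dir NW: first cell '.' (not opp) -> no flip
Dir N: first cell '.' (not opp) -> no flip
Dir NE: opp run (2,3), next='.' -> no flip
Dir W: first cell '.' (not opp) -> no flip
Dir E: opp run (3,3) capped by W -> flip
Dir SW: first cell '.' (not opp) -> no flip
Dir S: first cell '.' (not opp) -> no flip
Dir SE: opp run (4,3) (5,4), next='.' -> no flip
All flips: (3,3)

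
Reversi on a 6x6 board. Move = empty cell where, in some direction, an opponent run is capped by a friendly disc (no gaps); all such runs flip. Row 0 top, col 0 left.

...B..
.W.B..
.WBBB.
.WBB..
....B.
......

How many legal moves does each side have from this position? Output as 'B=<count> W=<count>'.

-- B to move --
(0,0): flips 1 -> legal
(0,1): no bracket -> illegal
(0,2): no bracket -> illegal
(1,0): flips 1 -> legal
(1,2): no bracket -> illegal
(2,0): flips 1 -> legal
(3,0): flips 1 -> legal
(4,0): flips 1 -> legal
(4,1): no bracket -> illegal
(4,2): no bracket -> illegal
B mobility = 5
-- W to move --
(0,2): no bracket -> illegal
(0,4): flips 2 -> legal
(1,2): no bracket -> illegal
(1,4): no bracket -> illegal
(1,5): no bracket -> illegal
(2,5): flips 3 -> legal
(3,4): flips 2 -> legal
(3,5): no bracket -> illegal
(4,1): no bracket -> illegal
(4,2): no bracket -> illegal
(4,3): flips 1 -> legal
(4,5): no bracket -> illegal
(5,3): no bracket -> illegal
(5,4): no bracket -> illegal
(5,5): flips 3 -> legal
W mobility = 5

Answer: B=5 W=5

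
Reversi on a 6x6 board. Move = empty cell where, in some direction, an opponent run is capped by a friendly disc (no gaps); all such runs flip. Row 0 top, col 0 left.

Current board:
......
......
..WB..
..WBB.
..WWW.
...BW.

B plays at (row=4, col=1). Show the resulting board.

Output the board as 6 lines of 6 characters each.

Place B at (4,1); scan 8 dirs for brackets.
Dir NW: first cell '.' (not opp) -> no flip
Dir N: first cell '.' (not opp) -> no flip
Dir NE: opp run (3,2) capped by B -> flip
Dir W: first cell '.' (not opp) -> no flip
Dir E: opp run (4,2) (4,3) (4,4), next='.' -> no flip
Dir SW: first cell '.' (not opp) -> no flip
Dir S: first cell '.' (not opp) -> no flip
Dir SE: first cell '.' (not opp) -> no flip
All flips: (3,2)

Answer: ......
......
..WB..
..BBB.
.BWWW.
...BW.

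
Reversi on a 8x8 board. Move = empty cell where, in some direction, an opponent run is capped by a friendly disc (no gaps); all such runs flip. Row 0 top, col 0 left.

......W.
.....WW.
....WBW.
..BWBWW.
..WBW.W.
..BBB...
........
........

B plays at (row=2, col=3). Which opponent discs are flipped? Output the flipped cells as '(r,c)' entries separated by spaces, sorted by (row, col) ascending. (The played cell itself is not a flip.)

Answer: (2,4) (3,3)

Derivation:
Dir NW: first cell '.' (not opp) -> no flip
Dir N: first cell '.' (not opp) -> no flip
Dir NE: first cell '.' (not opp) -> no flip
Dir W: first cell '.' (not opp) -> no flip
Dir E: opp run (2,4) capped by B -> flip
Dir SW: first cell 'B' (not opp) -> no flip
Dir S: opp run (3,3) capped by B -> flip
Dir SE: first cell 'B' (not opp) -> no flip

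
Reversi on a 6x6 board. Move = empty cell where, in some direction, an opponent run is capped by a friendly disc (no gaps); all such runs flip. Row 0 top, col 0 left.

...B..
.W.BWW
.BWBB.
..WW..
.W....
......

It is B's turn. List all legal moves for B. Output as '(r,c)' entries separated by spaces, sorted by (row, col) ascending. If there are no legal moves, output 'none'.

(0,0): no bracket -> illegal
(0,1): flips 1 -> legal
(0,2): no bracket -> illegal
(0,4): flips 1 -> legal
(0,5): flips 1 -> legal
(1,0): no bracket -> illegal
(1,2): no bracket -> illegal
(2,0): no bracket -> illegal
(2,5): flips 1 -> legal
(3,0): no bracket -> illegal
(3,1): flips 1 -> legal
(3,4): no bracket -> illegal
(4,0): no bracket -> illegal
(4,2): flips 1 -> legal
(4,3): flips 2 -> legal
(4,4): no bracket -> illegal
(5,0): flips 2 -> legal
(5,1): no bracket -> illegal
(5,2): no bracket -> illegal

Answer: (0,1) (0,4) (0,5) (2,5) (3,1) (4,2) (4,3) (5,0)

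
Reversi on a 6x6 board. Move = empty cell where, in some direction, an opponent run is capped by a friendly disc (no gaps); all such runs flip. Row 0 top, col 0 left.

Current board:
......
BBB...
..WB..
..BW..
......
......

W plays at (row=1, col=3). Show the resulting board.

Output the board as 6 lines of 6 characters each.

Place W at (1,3); scan 8 dirs for brackets.
Dir NW: first cell '.' (not opp) -> no flip
Dir N: first cell '.' (not opp) -> no flip
Dir NE: first cell '.' (not opp) -> no flip
Dir W: opp run (1,2) (1,1) (1,0), next=edge -> no flip
Dir E: first cell '.' (not opp) -> no flip
Dir SW: first cell 'W' (not opp) -> no flip
Dir S: opp run (2,3) capped by W -> flip
Dir SE: first cell '.' (not opp) -> no flip
All flips: (2,3)

Answer: ......
BBBW..
..WW..
..BW..
......
......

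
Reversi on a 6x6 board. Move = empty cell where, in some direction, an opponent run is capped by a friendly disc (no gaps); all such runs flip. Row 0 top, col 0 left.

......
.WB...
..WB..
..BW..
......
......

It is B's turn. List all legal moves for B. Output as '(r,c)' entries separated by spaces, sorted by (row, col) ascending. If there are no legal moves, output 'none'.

Answer: (1,0) (2,1) (3,4) (4,3)

Derivation:
(0,0): no bracket -> illegal
(0,1): no bracket -> illegal
(0,2): no bracket -> illegal
(1,0): flips 1 -> legal
(1,3): no bracket -> illegal
(2,0): no bracket -> illegal
(2,1): flips 1 -> legal
(2,4): no bracket -> illegal
(3,1): no bracket -> illegal
(3,4): flips 1 -> legal
(4,2): no bracket -> illegal
(4,3): flips 1 -> legal
(4,4): no bracket -> illegal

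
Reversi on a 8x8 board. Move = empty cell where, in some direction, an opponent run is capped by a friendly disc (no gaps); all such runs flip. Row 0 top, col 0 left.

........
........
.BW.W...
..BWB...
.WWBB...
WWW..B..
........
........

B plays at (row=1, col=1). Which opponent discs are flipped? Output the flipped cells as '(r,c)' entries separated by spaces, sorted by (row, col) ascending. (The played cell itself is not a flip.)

Dir NW: first cell '.' (not opp) -> no flip
Dir N: first cell '.' (not opp) -> no flip
Dir NE: first cell '.' (not opp) -> no flip
Dir W: first cell '.' (not opp) -> no flip
Dir E: first cell '.' (not opp) -> no flip
Dir SW: first cell '.' (not opp) -> no flip
Dir S: first cell 'B' (not opp) -> no flip
Dir SE: opp run (2,2) (3,3) capped by B -> flip

Answer: (2,2) (3,3)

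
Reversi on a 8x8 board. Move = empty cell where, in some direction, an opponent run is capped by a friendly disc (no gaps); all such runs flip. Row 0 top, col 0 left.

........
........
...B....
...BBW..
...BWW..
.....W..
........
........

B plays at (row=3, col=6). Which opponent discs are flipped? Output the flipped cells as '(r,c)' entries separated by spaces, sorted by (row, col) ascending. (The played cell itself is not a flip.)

Answer: (3,5)

Derivation:
Dir NW: first cell '.' (not opp) -> no flip
Dir N: first cell '.' (not opp) -> no flip
Dir NE: first cell '.' (not opp) -> no flip
Dir W: opp run (3,5) capped by B -> flip
Dir E: first cell '.' (not opp) -> no flip
Dir SW: opp run (4,5), next='.' -> no flip
Dir S: first cell '.' (not opp) -> no flip
Dir SE: first cell '.' (not opp) -> no flip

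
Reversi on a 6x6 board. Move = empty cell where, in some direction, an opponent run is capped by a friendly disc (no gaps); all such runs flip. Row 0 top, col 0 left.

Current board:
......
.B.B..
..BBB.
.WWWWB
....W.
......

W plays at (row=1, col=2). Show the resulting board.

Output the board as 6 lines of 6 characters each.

Answer: ......
.BWB..
..WWB.
.WWWWB
....W.
......

Derivation:
Place W at (1,2); scan 8 dirs for brackets.
Dir NW: first cell '.' (not opp) -> no flip
Dir N: first cell '.' (not opp) -> no flip
Dir NE: first cell '.' (not opp) -> no flip
Dir W: opp run (1,1), next='.' -> no flip
Dir E: opp run (1,3), next='.' -> no flip
Dir SW: first cell '.' (not opp) -> no flip
Dir S: opp run (2,2) capped by W -> flip
Dir SE: opp run (2,3) capped by W -> flip
All flips: (2,2) (2,3)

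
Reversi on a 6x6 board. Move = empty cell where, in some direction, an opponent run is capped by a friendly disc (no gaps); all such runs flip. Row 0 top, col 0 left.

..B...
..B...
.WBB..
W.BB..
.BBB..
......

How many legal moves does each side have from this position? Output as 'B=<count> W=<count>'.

-- B to move --
(1,0): flips 1 -> legal
(1,1): no bracket -> illegal
(2,0): flips 1 -> legal
(3,1): no bracket -> illegal
(4,0): no bracket -> illegal
B mobility = 2
-- W to move --
(0,1): no bracket -> illegal
(0,3): flips 1 -> legal
(1,1): no bracket -> illegal
(1,3): no bracket -> illegal
(1,4): no bracket -> illegal
(2,4): flips 2 -> legal
(3,1): no bracket -> illegal
(3,4): no bracket -> illegal
(4,0): no bracket -> illegal
(4,4): no bracket -> illegal
(5,0): no bracket -> illegal
(5,1): no bracket -> illegal
(5,2): flips 1 -> legal
(5,3): no bracket -> illegal
(5,4): flips 2 -> legal
W mobility = 4

Answer: B=2 W=4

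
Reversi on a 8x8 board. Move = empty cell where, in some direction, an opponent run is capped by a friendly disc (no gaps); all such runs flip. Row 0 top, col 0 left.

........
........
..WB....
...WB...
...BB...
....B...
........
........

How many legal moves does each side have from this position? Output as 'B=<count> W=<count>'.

Answer: B=3 W=5

Derivation:
-- B to move --
(1,1): flips 2 -> legal
(1,2): no bracket -> illegal
(1,3): no bracket -> illegal
(2,1): flips 1 -> legal
(2,4): no bracket -> illegal
(3,1): no bracket -> illegal
(3,2): flips 1 -> legal
(4,2): no bracket -> illegal
B mobility = 3
-- W to move --
(1,2): no bracket -> illegal
(1,3): flips 1 -> legal
(1,4): no bracket -> illegal
(2,4): flips 1 -> legal
(2,5): no bracket -> illegal
(3,2): no bracket -> illegal
(3,5): flips 1 -> legal
(4,2): no bracket -> illegal
(4,5): no bracket -> illegal
(5,2): no bracket -> illegal
(5,3): flips 1 -> legal
(5,5): flips 1 -> legal
(6,3): no bracket -> illegal
(6,4): no bracket -> illegal
(6,5): no bracket -> illegal
W mobility = 5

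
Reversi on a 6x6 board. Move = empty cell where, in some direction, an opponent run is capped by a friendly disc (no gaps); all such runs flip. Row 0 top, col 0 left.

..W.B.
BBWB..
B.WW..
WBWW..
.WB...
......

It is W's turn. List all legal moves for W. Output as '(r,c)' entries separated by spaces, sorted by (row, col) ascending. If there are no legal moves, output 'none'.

Answer: (0,0) (0,3) (1,4) (2,1) (2,4) (4,0) (4,3) (5,1) (5,2)

Derivation:
(0,0): flips 3 -> legal
(0,1): no bracket -> illegal
(0,3): flips 1 -> legal
(0,5): no bracket -> illegal
(1,4): flips 1 -> legal
(1,5): no bracket -> illegal
(2,1): flips 1 -> legal
(2,4): flips 1 -> legal
(4,0): flips 1 -> legal
(4,3): flips 1 -> legal
(5,1): flips 1 -> legal
(5,2): flips 1 -> legal
(5,3): no bracket -> illegal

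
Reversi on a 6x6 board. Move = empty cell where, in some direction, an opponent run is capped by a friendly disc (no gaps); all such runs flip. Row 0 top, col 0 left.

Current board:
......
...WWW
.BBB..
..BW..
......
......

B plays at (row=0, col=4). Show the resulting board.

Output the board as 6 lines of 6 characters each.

Place B at (0,4); scan 8 dirs for brackets.
Dir NW: edge -> no flip
Dir N: edge -> no flip
Dir NE: edge -> no flip
Dir W: first cell '.' (not opp) -> no flip
Dir E: first cell '.' (not opp) -> no flip
Dir SW: opp run (1,3) capped by B -> flip
Dir S: opp run (1,4), next='.' -> no flip
Dir SE: opp run (1,5), next=edge -> no flip
All flips: (1,3)

Answer: ....B.
...BWW
.BBB..
..BW..
......
......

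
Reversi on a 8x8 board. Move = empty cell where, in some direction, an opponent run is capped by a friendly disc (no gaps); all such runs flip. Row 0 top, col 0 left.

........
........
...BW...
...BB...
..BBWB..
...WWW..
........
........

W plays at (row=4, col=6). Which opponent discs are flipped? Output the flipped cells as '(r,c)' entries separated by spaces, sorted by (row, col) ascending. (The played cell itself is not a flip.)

Answer: (4,5)

Derivation:
Dir NW: first cell '.' (not opp) -> no flip
Dir N: first cell '.' (not opp) -> no flip
Dir NE: first cell '.' (not opp) -> no flip
Dir W: opp run (4,5) capped by W -> flip
Dir E: first cell '.' (not opp) -> no flip
Dir SW: first cell 'W' (not opp) -> no flip
Dir S: first cell '.' (not opp) -> no flip
Dir SE: first cell '.' (not opp) -> no flip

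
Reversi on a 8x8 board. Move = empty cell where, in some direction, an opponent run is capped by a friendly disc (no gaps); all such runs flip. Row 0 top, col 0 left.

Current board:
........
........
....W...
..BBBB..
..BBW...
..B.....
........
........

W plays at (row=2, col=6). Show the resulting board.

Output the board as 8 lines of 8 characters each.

Answer: ........
........
....W.W.
..BBBW..
..BBW...
..B.....
........
........

Derivation:
Place W at (2,6); scan 8 dirs for brackets.
Dir NW: first cell '.' (not opp) -> no flip
Dir N: first cell '.' (not opp) -> no flip
Dir NE: first cell '.' (not opp) -> no flip
Dir W: first cell '.' (not opp) -> no flip
Dir E: first cell '.' (not opp) -> no flip
Dir SW: opp run (3,5) capped by W -> flip
Dir S: first cell '.' (not opp) -> no flip
Dir SE: first cell '.' (not opp) -> no flip
All flips: (3,5)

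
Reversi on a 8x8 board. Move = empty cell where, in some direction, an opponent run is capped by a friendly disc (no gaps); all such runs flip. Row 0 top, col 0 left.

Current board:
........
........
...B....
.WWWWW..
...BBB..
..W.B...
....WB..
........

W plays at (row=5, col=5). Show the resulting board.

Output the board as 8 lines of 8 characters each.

Answer: ........
........
...B....
.WWWWW..
...BWW..
..W.BW..
....WB..
........

Derivation:
Place W at (5,5); scan 8 dirs for brackets.
Dir NW: opp run (4,4) capped by W -> flip
Dir N: opp run (4,5) capped by W -> flip
Dir NE: first cell '.' (not opp) -> no flip
Dir W: opp run (5,4), next='.' -> no flip
Dir E: first cell '.' (not opp) -> no flip
Dir SW: first cell 'W' (not opp) -> no flip
Dir S: opp run (6,5), next='.' -> no flip
Dir SE: first cell '.' (not opp) -> no flip
All flips: (4,4) (4,5)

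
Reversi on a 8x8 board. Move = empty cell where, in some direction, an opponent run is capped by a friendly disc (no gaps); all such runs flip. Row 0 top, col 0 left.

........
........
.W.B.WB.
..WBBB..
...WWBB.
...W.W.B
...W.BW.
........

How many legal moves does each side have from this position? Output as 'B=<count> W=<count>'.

-- B to move --
(1,0): no bracket -> illegal
(1,1): no bracket -> illegal
(1,2): no bracket -> illegal
(1,4): no bracket -> illegal
(1,5): flips 1 -> legal
(1,6): flips 1 -> legal
(2,0): no bracket -> illegal
(2,2): no bracket -> illegal
(2,4): flips 1 -> legal
(3,0): no bracket -> illegal
(3,1): flips 1 -> legal
(3,6): no bracket -> illegal
(4,1): flips 1 -> legal
(4,2): flips 2 -> legal
(5,2): flips 1 -> legal
(5,4): flips 1 -> legal
(5,6): no bracket -> illegal
(6,2): flips 2 -> legal
(6,4): flips 1 -> legal
(6,7): flips 1 -> legal
(7,2): no bracket -> illegal
(7,3): flips 3 -> legal
(7,4): no bracket -> illegal
(7,5): flips 1 -> legal
(7,6): no bracket -> illegal
(7,7): flips 3 -> legal
B mobility = 14
-- W to move --
(1,2): no bracket -> illegal
(1,3): flips 2 -> legal
(1,4): flips 1 -> legal
(1,5): no bracket -> illegal
(1,6): no bracket -> illegal
(1,7): flips 2 -> legal
(2,2): flips 1 -> legal
(2,4): flips 1 -> legal
(2,7): flips 1 -> legal
(3,6): flips 3 -> legal
(3,7): flips 1 -> legal
(4,2): no bracket -> illegal
(4,7): flips 2 -> legal
(5,4): no bracket -> illegal
(5,6): no bracket -> illegal
(6,4): flips 1 -> legal
(6,7): no bracket -> illegal
(7,4): no bracket -> illegal
(7,5): flips 1 -> legal
(7,6): no bracket -> illegal
W mobility = 11

Answer: B=14 W=11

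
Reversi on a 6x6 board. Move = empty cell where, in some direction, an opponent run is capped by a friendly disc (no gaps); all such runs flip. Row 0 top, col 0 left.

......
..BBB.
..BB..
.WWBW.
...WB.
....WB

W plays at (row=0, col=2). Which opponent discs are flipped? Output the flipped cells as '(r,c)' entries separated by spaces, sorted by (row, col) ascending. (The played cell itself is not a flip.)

Dir NW: edge -> no flip
Dir N: edge -> no flip
Dir NE: edge -> no flip
Dir W: first cell '.' (not opp) -> no flip
Dir E: first cell '.' (not opp) -> no flip
Dir SW: first cell '.' (not opp) -> no flip
Dir S: opp run (1,2) (2,2) capped by W -> flip
Dir SE: opp run (1,3), next='.' -> no flip

Answer: (1,2) (2,2)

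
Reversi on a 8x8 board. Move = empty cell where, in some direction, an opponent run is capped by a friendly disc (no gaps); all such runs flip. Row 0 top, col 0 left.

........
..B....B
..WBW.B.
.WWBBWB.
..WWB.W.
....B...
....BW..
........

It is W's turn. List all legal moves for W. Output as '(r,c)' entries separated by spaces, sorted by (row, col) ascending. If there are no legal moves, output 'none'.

(0,1): no bracket -> illegal
(0,2): flips 1 -> legal
(0,3): no bracket -> illegal
(0,6): no bracket -> illegal
(0,7): no bracket -> illegal
(1,1): no bracket -> illegal
(1,3): flips 2 -> legal
(1,4): flips 1 -> legal
(1,5): no bracket -> illegal
(1,6): flips 2 -> legal
(2,1): no bracket -> illegal
(2,5): flips 1 -> legal
(2,7): no bracket -> illegal
(3,7): flips 1 -> legal
(4,5): flips 1 -> legal
(4,7): no bracket -> illegal
(5,3): flips 1 -> legal
(5,5): flips 2 -> legal
(6,3): flips 1 -> legal
(7,3): no bracket -> illegal
(7,4): flips 4 -> legal
(7,5): no bracket -> illegal

Answer: (0,2) (1,3) (1,4) (1,6) (2,5) (3,7) (4,5) (5,3) (5,5) (6,3) (7,4)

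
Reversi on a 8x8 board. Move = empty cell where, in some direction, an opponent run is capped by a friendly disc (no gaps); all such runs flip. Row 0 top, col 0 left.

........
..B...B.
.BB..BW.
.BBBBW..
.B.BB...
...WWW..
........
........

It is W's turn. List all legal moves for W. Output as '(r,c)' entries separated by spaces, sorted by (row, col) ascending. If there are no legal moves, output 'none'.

(0,1): no bracket -> illegal
(0,2): no bracket -> illegal
(0,3): no bracket -> illegal
(0,5): no bracket -> illegal
(0,6): flips 1 -> legal
(0,7): no bracket -> illegal
(1,0): flips 3 -> legal
(1,1): flips 3 -> legal
(1,3): no bracket -> illegal
(1,4): no bracket -> illegal
(1,5): flips 1 -> legal
(1,7): no bracket -> illegal
(2,0): no bracket -> illegal
(2,3): flips 2 -> legal
(2,4): flips 3 -> legal
(2,7): no bracket -> illegal
(3,0): flips 4 -> legal
(3,6): no bracket -> illegal
(4,0): no bracket -> illegal
(4,2): no bracket -> illegal
(4,5): no bracket -> illegal
(5,0): no bracket -> illegal
(5,1): no bracket -> illegal
(5,2): no bracket -> illegal

Answer: (0,6) (1,0) (1,1) (1,5) (2,3) (2,4) (3,0)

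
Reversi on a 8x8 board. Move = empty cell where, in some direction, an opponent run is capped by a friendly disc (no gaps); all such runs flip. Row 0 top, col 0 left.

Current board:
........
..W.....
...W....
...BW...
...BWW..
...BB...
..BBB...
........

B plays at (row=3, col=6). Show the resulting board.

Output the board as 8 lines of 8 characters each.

Answer: ........
..W.....
...W....
...BW.B.
...BWB..
...BB...
..BBB...
........

Derivation:
Place B at (3,6); scan 8 dirs for brackets.
Dir NW: first cell '.' (not opp) -> no flip
Dir N: first cell '.' (not opp) -> no flip
Dir NE: first cell '.' (not opp) -> no flip
Dir W: first cell '.' (not opp) -> no flip
Dir E: first cell '.' (not opp) -> no flip
Dir SW: opp run (4,5) capped by B -> flip
Dir S: first cell '.' (not opp) -> no flip
Dir SE: first cell '.' (not opp) -> no flip
All flips: (4,5)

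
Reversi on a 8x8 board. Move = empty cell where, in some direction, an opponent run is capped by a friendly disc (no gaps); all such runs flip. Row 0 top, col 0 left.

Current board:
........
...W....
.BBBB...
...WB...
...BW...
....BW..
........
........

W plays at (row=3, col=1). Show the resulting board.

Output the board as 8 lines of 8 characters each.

Place W at (3,1); scan 8 dirs for brackets.
Dir NW: first cell '.' (not opp) -> no flip
Dir N: opp run (2,1), next='.' -> no flip
Dir NE: opp run (2,2) capped by W -> flip
Dir W: first cell '.' (not opp) -> no flip
Dir E: first cell '.' (not opp) -> no flip
Dir SW: first cell '.' (not opp) -> no flip
Dir S: first cell '.' (not opp) -> no flip
Dir SE: first cell '.' (not opp) -> no flip
All flips: (2,2)

Answer: ........
...W....
.BWBB...
.W.WB...
...BW...
....BW..
........
........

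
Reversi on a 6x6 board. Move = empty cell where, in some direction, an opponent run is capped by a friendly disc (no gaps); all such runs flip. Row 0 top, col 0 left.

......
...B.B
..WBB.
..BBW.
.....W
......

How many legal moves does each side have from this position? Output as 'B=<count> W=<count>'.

Answer: B=6 W=7

Derivation:
-- B to move --
(1,1): flips 1 -> legal
(1,2): flips 1 -> legal
(2,1): flips 1 -> legal
(2,5): no bracket -> illegal
(3,1): flips 1 -> legal
(3,5): flips 1 -> legal
(4,3): no bracket -> illegal
(4,4): flips 1 -> legal
(5,4): no bracket -> illegal
(5,5): no bracket -> illegal
B mobility = 6
-- W to move --
(0,2): no bracket -> illegal
(0,3): no bracket -> illegal
(0,4): flips 1 -> legal
(0,5): no bracket -> illegal
(1,2): flips 1 -> legal
(1,4): flips 1 -> legal
(2,1): no bracket -> illegal
(2,5): flips 2 -> legal
(3,1): flips 2 -> legal
(3,5): no bracket -> illegal
(4,1): no bracket -> illegal
(4,2): flips 1 -> legal
(4,3): no bracket -> illegal
(4,4): flips 1 -> legal
W mobility = 7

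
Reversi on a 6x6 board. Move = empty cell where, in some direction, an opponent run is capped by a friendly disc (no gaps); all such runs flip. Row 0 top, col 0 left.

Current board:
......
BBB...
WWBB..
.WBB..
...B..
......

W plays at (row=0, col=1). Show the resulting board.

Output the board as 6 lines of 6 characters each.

Place W at (0,1); scan 8 dirs for brackets.
Dir NW: edge -> no flip
Dir N: edge -> no flip
Dir NE: edge -> no flip
Dir W: first cell '.' (not opp) -> no flip
Dir E: first cell '.' (not opp) -> no flip
Dir SW: opp run (1,0), next=edge -> no flip
Dir S: opp run (1,1) capped by W -> flip
Dir SE: opp run (1,2) (2,3), next='.' -> no flip
All flips: (1,1)

Answer: .W....
BWB...
WWBB..
.WBB..
...B..
......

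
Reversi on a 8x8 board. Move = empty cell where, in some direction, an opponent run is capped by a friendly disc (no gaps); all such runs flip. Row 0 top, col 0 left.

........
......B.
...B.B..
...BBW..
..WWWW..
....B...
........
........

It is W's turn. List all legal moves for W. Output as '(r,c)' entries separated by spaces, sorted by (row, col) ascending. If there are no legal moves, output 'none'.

Answer: (0,7) (1,2) (1,3) (1,5) (2,2) (2,4) (3,2) (6,3) (6,4) (6,5)

Derivation:
(0,5): no bracket -> illegal
(0,6): no bracket -> illegal
(0,7): flips 3 -> legal
(1,2): flips 2 -> legal
(1,3): flips 2 -> legal
(1,4): no bracket -> illegal
(1,5): flips 1 -> legal
(1,7): no bracket -> illegal
(2,2): flips 1 -> legal
(2,4): flips 2 -> legal
(2,6): no bracket -> illegal
(2,7): no bracket -> illegal
(3,2): flips 2 -> legal
(3,6): no bracket -> illegal
(5,3): no bracket -> illegal
(5,5): no bracket -> illegal
(6,3): flips 1 -> legal
(6,4): flips 1 -> legal
(6,5): flips 1 -> legal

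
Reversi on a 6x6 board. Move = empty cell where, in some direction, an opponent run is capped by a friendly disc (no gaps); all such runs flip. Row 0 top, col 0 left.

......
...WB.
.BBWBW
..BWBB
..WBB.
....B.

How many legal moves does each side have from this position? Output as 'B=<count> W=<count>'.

Answer: B=8 W=12

Derivation:
-- B to move --
(0,2): flips 1 -> legal
(0,3): flips 3 -> legal
(0,4): flips 1 -> legal
(1,2): flips 2 -> legal
(1,5): flips 1 -> legal
(3,1): no bracket -> illegal
(4,1): flips 1 -> legal
(5,1): flips 2 -> legal
(5,2): flips 1 -> legal
(5,3): no bracket -> illegal
B mobility = 8
-- W to move --
(0,3): flips 1 -> legal
(0,4): no bracket -> illegal
(0,5): flips 1 -> legal
(1,0): no bracket -> illegal
(1,1): flips 1 -> legal
(1,2): flips 2 -> legal
(1,5): flips 2 -> legal
(2,0): flips 2 -> legal
(3,0): no bracket -> illegal
(3,1): flips 2 -> legal
(4,1): flips 1 -> legal
(4,5): flips 4 -> legal
(5,2): flips 2 -> legal
(5,3): flips 1 -> legal
(5,5): flips 1 -> legal
W mobility = 12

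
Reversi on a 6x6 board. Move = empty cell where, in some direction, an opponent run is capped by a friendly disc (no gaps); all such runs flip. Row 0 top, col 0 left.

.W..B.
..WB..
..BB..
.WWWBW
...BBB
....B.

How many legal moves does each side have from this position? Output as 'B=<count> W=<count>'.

-- B to move --
(0,0): no bracket -> illegal
(0,2): flips 1 -> legal
(0,3): no bracket -> illegal
(1,0): no bracket -> illegal
(1,1): flips 1 -> legal
(2,0): no bracket -> illegal
(2,1): flips 1 -> legal
(2,4): no bracket -> illegal
(2,5): flips 1 -> legal
(3,0): flips 3 -> legal
(4,0): flips 1 -> legal
(4,1): flips 1 -> legal
(4,2): flips 1 -> legal
B mobility = 8
-- W to move --
(0,2): no bracket -> illegal
(0,3): flips 2 -> legal
(0,5): no bracket -> illegal
(1,1): flips 1 -> legal
(1,4): flips 2 -> legal
(1,5): no bracket -> illegal
(2,1): no bracket -> illegal
(2,4): no bracket -> illegal
(2,5): no bracket -> illegal
(4,2): no bracket -> illegal
(5,2): no bracket -> illegal
(5,3): flips 2 -> legal
(5,5): flips 2 -> legal
W mobility = 5

Answer: B=8 W=5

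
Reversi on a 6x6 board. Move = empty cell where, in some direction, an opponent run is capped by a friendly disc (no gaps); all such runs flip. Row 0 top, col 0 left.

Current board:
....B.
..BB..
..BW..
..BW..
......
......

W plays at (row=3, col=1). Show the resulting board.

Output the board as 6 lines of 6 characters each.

Place W at (3,1); scan 8 dirs for brackets.
Dir NW: first cell '.' (not opp) -> no flip
Dir N: first cell '.' (not opp) -> no flip
Dir NE: opp run (2,2) (1,3) (0,4), next=edge -> no flip
Dir W: first cell '.' (not opp) -> no flip
Dir E: opp run (3,2) capped by W -> flip
Dir SW: first cell '.' (not opp) -> no flip
Dir S: first cell '.' (not opp) -> no flip
Dir SE: first cell '.' (not opp) -> no flip
All flips: (3,2)

Answer: ....B.
..BB..
..BW..
.WWW..
......
......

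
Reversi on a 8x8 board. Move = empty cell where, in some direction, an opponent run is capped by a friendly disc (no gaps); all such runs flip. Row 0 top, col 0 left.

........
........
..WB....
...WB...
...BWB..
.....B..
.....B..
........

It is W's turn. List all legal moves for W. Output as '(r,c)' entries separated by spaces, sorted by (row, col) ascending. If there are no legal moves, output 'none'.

Answer: (1,3) (2,4) (3,5) (4,2) (4,6) (5,3) (6,6)

Derivation:
(1,2): no bracket -> illegal
(1,3): flips 1 -> legal
(1,4): no bracket -> illegal
(2,4): flips 2 -> legal
(2,5): no bracket -> illegal
(3,2): no bracket -> illegal
(3,5): flips 1 -> legal
(3,6): no bracket -> illegal
(4,2): flips 1 -> legal
(4,6): flips 1 -> legal
(5,2): no bracket -> illegal
(5,3): flips 1 -> legal
(5,4): no bracket -> illegal
(5,6): no bracket -> illegal
(6,4): no bracket -> illegal
(6,6): flips 1 -> legal
(7,4): no bracket -> illegal
(7,5): no bracket -> illegal
(7,6): no bracket -> illegal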